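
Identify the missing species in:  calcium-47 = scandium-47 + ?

Conserve mass number: 47 = 47 + A, so A = 0.
Conserve atomic number: 20 = 21 + Z, so Z = -1.
A = 0 and Z = -1 is e⁻ — a beta-minus particle.

beta-minus particle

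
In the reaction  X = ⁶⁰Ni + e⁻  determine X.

Conserve mass number: A = 60 + 0, so A = 60.
Conserve atomic number: Z = 28 − 1, so Z = 27.
Z = 27 is cobalt, so the species is ⁶⁰Co.

Co-60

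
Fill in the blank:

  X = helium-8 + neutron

Conserve mass number: A = 8 + 1, so A = 9.
Conserve atomic number: Z = 2 + 0, so Z = 2.
Z = 2 is helium, so the species is helium-9.

He-9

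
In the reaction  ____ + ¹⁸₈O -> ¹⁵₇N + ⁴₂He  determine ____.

proton

Conserve mass number: A + 18 = 15 + 4, so A = 1.
Conserve atomic number: Z + 8 = 7 + 2, so Z = 1.
A = 1 and Z = 1 is ¹₁H — a proton.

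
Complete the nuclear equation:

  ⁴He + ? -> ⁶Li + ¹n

triton

Conserve mass number: 4 + A = 6 + 1, so A = 3.
Conserve atomic number: 2 + Z = 3 + 0, so Z = 1.
A = 3 and Z = 1 is ³H — a triton.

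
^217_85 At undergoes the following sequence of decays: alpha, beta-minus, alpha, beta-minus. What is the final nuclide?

Start: (A, Z) = (217, 85).
After α: (213, 83).
After β⁻: (213, 84).
After α: (209, 82).
After β⁻: (209, 83).
Z = 83 is bismuth.

Bi-209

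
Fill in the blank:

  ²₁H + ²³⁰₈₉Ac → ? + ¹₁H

Conserve mass number: 2 + 230 = A + 1, so A = 231.
Conserve atomic number: 1 + 89 = Z + 1, so Z = 89.
Z = 89 is actinium, so the species is ²³¹₈₉Ac.

Ac-231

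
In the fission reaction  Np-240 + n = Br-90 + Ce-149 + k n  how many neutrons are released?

Conserve mass number: 241 = 90 + 149 + k, so k = 241 − 239 = 2.
Check atomic number: 93 = 35 + 58 + 0 = 93. ✓

2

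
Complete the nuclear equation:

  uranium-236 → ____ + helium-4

Th-232

Conserve mass number: 236 = A + 4, so A = 232.
Conserve atomic number: 92 = Z + 2, so Z = 90.
Z = 90 is thorium, so the species is thorium-232.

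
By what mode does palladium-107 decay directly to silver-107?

beta-minus decay

ΔA = 107 − 107 = 0; ΔZ = 47 − 46 = +1.
A is unchanged and Z rises by 1 — a neutron has become a proton (β⁻ decay).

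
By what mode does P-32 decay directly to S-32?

beta-minus decay

ΔA = 32 − 32 = 0; ΔZ = 16 − 15 = +1.
A is unchanged and Z rises by 1 — a neutron has become a proton (β⁻ decay).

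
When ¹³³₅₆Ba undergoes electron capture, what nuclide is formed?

Cs-133

Electron capture: mass number changes by +0, atomic number by -1.
A: 133 = 133; Z: 56 − 1 = 55.
Z = 55 is caesium, so the daughter is ¹³³₅₅Cs.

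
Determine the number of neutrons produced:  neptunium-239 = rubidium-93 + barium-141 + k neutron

5

Conserve mass number: 239 = 93 + 141 + k, so k = 239 − 234 = 5.
Check atomic number: 93 = 37 + 56 + 0 = 93. ✓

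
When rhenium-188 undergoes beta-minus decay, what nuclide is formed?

Beta-minus decay: mass number changes by +0, atomic number by +1.
A: 188 = 188; Z: 75 + 1 = 76.
Z = 76 is osmium, so the daughter is osmium-188.

Os-188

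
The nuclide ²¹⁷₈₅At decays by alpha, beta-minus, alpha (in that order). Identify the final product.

Start: (A, Z) = (217, 85).
After α: (213, 83).
After β⁻: (213, 84).
After α: (209, 82).
Z = 82 is lead.

Pb-209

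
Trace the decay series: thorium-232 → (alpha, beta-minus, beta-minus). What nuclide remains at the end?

Th-228

Start: (A, Z) = (232, 90).
After α: (228, 88).
After β⁻: (228, 89).
After β⁻: (228, 90).
Z = 90 is thorium.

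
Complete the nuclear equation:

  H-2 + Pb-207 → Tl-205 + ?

alpha particle

Conserve mass number: 2 + 207 = 205 + A, so A = 4.
Conserve atomic number: 1 + 82 = 81 + Z, so Z = 2.
A = 4 and Z = 2 is He-4 — an alpha particle.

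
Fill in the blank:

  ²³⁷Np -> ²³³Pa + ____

Conserve mass number: 237 = 233 + A, so A = 4.
Conserve atomic number: 93 = 91 + Z, so Z = 2.
A = 4 and Z = 2 is ⁴He — an alpha particle.

alpha particle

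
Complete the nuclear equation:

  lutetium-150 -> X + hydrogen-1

Conserve mass number: 150 = A + 1, so A = 149.
Conserve atomic number: 71 = Z + 1, so Z = 70.
Z = 70 is ytterbium, so the species is ytterbium-149.

Yb-149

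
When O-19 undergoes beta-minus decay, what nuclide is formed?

F-19

Beta-minus decay: mass number changes by +0, atomic number by +1.
A: 19 = 19; Z: 8 + 1 = 9.
Z = 9 is fluorine, so the daughter is F-19.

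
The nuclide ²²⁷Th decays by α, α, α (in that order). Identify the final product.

Start: (A, Z) = (227, 90).
After α: (223, 88).
After α: (219, 86).
After α: (215, 84).
Z = 84 is polonium.

Po-215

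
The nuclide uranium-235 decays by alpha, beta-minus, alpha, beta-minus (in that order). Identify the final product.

Start: (A, Z) = (235, 92).
After α: (231, 90).
After β⁻: (231, 91).
After α: (227, 89).
After β⁻: (227, 90).
Z = 90 is thorium.

Th-227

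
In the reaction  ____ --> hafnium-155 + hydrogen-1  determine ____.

Ta-156

Conserve mass number: A = 155 + 1, so A = 156.
Conserve atomic number: Z = 72 + 1, so Z = 73.
Z = 73 is tantalum, so the species is tantalum-156.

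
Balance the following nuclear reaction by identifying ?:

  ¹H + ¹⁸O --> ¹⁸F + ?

neutron

Conserve mass number: 1 + 18 = 18 + A, so A = 1.
Conserve atomic number: 1 + 8 = 9 + Z, so Z = 0.
A = 1 and Z = 0 is ¹n — a neutron.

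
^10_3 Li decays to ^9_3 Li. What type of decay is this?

ΔA = 9 − 10 = -1; ΔZ = 3 − 3 = +0.
A drops by 1 with Z unchanged — a neutron was emitted.

neutron emission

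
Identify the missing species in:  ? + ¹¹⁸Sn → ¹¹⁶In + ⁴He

Conserve mass number: A + 118 = 116 + 4, so A = 2.
Conserve atomic number: Z + 50 = 49 + 2, so Z = 1.
A = 2 and Z = 1 is ²H — a deuteron.

deuteron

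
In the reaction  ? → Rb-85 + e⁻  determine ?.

Conserve mass number: A = 85 + 0, so A = 85.
Conserve atomic number: Z = 37 − 1, so Z = 36.
Z = 36 is krypton, so the species is Kr-85.

Kr-85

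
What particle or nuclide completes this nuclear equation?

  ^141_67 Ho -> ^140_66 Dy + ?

proton

Conserve mass number: 141 = 140 + A, so A = 1.
Conserve atomic number: 67 = 66 + Z, so Z = 1.
A = 1 and Z = 1 is ^1_1 H — a proton.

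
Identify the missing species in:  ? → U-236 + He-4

Conserve mass number: A = 236 + 4, so A = 240.
Conserve atomic number: Z = 92 + 2, so Z = 94.
Z = 94 is plutonium, so the species is Pu-240.

Pu-240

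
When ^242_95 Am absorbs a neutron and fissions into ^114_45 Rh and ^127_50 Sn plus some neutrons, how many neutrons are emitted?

Conserve mass number: 243 = 114 + 127 + k, so k = 243 − 241 = 2.
Check atomic number: 95 = 45 + 50 + 0 = 95. ✓

2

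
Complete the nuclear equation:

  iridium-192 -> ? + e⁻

Conserve mass number: 192 = A + 0, so A = 192.
Conserve atomic number: 77 = Z − 1, so Z = 78.
Z = 78 is platinum, so the species is platinum-192.

Pt-192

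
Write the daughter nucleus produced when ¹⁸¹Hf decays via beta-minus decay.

Ta-181

Beta-minus decay: mass number changes by +0, atomic number by +1.
A: 181 = 181; Z: 72 + 1 = 73.
Z = 73 is tantalum, so the daughter is ¹⁸¹Ta.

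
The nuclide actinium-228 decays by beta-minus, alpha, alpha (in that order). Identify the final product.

Start: (A, Z) = (228, 89).
After β⁻: (228, 90).
After α: (224, 88).
After α: (220, 86).
Z = 86 is radon.

Rn-220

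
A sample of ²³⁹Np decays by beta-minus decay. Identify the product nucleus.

Pu-239

Beta-minus decay: mass number changes by +0, atomic number by +1.
A: 239 = 239; Z: 93 + 1 = 94.
Z = 94 is plutonium, so the daughter is ²³⁹Pu.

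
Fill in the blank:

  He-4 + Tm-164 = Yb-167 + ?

proton

Conserve mass number: 4 + 164 = 167 + A, so A = 1.
Conserve atomic number: 2 + 69 = 70 + Z, so Z = 1.
A = 1 and Z = 1 is H-1 — a proton.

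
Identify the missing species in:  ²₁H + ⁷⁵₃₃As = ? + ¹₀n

Conserve mass number: 2 + 75 = A + 1, so A = 76.
Conserve atomic number: 1 + 33 = Z + 0, so Z = 34.
Z = 34 is selenium, so the species is ⁷⁶₃₄Se.

Se-76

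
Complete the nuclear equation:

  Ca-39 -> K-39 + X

positron

Conserve mass number: 39 = 39 + A, so A = 0.
Conserve atomic number: 20 = 19 + Z, so Z = 1.
A = 0 and Z = 1 is e⁺ — a positron.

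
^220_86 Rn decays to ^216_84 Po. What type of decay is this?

ΔA = 216 − 220 = -4; ΔZ = 84 − 86 = -2.
A drops by 4 and Z drops by 2 — the signature of alpha emission.

alpha decay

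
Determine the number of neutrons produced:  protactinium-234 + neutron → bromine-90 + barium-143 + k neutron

2

Conserve mass number: 235 = 90 + 143 + k, so k = 235 − 233 = 2.
Check atomic number: 91 = 35 + 56 + 0 = 91. ✓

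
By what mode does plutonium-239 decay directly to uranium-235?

alpha decay

ΔA = 235 − 239 = -4; ΔZ = 92 − 94 = -2.
A drops by 4 and Z drops by 2 — the signature of alpha emission.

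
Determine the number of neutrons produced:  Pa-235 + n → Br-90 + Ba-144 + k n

Conserve mass number: 236 = 90 + 144 + k, so k = 236 − 234 = 2.
Check atomic number: 91 = 35 + 56 + 0 = 91. ✓

2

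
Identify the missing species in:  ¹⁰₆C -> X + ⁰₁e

Conserve mass number: 10 = A + 0, so A = 10.
Conserve atomic number: 6 = Z + 1, so Z = 5.
Z = 5 is boron, so the species is ¹⁰₅B.

B-10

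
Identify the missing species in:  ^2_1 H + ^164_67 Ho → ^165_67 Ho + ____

proton

Conserve mass number: 2 + 164 = 165 + A, so A = 1.
Conserve atomic number: 1 + 67 = 67 + Z, so Z = 1.
A = 1 and Z = 1 is ^1_1 H — a proton.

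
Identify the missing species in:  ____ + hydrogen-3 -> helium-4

proton

Conserve mass number: A + 3 = 4, so A = 1.
Conserve atomic number: Z + 1 = 2, so Z = 1.
A = 1 and Z = 1 is hydrogen-1 — a proton.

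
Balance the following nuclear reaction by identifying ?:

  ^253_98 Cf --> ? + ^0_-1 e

Es-253

Conserve mass number: 253 = A + 0, so A = 253.
Conserve atomic number: 98 = Z − 1, so Z = 99.
Z = 99 is einsteinium, so the species is ^253_99 Es.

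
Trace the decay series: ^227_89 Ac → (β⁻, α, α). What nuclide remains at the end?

Start: (A, Z) = (227, 89).
After β⁻: (227, 90).
After α: (223, 88).
After α: (219, 86).
Z = 86 is radon.

Rn-219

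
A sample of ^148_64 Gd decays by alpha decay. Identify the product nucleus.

Sm-144

Alpha decay: mass number changes by -4, atomic number by -2.
A: 148 − 4 = 144; Z: 64 − 2 = 62.
Z = 62 is samarium, so the daughter is ^144_62 Sm.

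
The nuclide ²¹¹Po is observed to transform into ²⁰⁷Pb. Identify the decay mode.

alpha decay

ΔA = 207 − 211 = -4; ΔZ = 82 − 84 = -2.
A drops by 4 and Z drops by 2 — the signature of alpha emission.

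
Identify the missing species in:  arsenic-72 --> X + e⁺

Ge-72

Conserve mass number: 72 = A + 0, so A = 72.
Conserve atomic number: 33 = Z + 1, so Z = 32.
Z = 32 is germanium, so the species is germanium-72.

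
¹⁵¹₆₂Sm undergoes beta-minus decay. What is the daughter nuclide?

Beta-minus decay: mass number changes by +0, atomic number by +1.
A: 151 = 151; Z: 62 + 1 = 63.
Z = 63 is europium, so the daughter is ¹⁵¹₆₃Eu.

Eu-151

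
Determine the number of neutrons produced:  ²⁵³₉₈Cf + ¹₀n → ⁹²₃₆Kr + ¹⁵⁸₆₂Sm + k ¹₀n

4

Conserve mass number: 254 = 92 + 158 + k, so k = 254 − 250 = 4.
Check atomic number: 98 = 36 + 62 + 0 = 98. ✓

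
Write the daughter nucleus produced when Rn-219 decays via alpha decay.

Po-215

Alpha decay: mass number changes by -4, atomic number by -2.
A: 219 − 4 = 215; Z: 86 − 2 = 84.
Z = 84 is polonium, so the daughter is Po-215.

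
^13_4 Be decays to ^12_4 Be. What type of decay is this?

neutron emission

ΔA = 12 − 13 = -1; ΔZ = 4 − 4 = +0.
A drops by 1 with Z unchanged — a neutron was emitted.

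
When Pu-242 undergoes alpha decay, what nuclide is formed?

Alpha decay: mass number changes by -4, atomic number by -2.
A: 242 − 4 = 238; Z: 94 − 2 = 92.
Z = 92 is uranium, so the daughter is U-238.

U-238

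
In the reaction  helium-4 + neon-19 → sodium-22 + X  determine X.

Conserve mass number: 4 + 19 = 22 + A, so A = 1.
Conserve atomic number: 2 + 10 = 11 + Z, so Z = 1.
A = 1 and Z = 1 is hydrogen-1 — a proton.

proton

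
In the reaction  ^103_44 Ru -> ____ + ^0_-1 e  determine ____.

Rh-103

Conserve mass number: 103 = A + 0, so A = 103.
Conserve atomic number: 44 = Z − 1, so Z = 45.
Z = 45 is rhodium, so the species is ^103_45 Rh.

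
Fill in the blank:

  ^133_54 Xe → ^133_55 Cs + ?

Conserve mass number: 133 = 133 + A, so A = 0.
Conserve atomic number: 54 = 55 + Z, so Z = -1.
A = 0 and Z = -1 is ^0_-1 e — a beta-minus particle.

beta-minus particle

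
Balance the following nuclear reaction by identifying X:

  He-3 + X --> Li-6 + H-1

alpha particle

Conserve mass number: 3 + A = 6 + 1, so A = 4.
Conserve atomic number: 2 + Z = 3 + 1, so Z = 2.
A = 4 and Z = 2 is He-4 — an alpha particle.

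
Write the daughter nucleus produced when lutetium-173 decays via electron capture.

Yb-173

Electron capture: mass number changes by +0, atomic number by -1.
A: 173 = 173; Z: 71 − 1 = 70.
Z = 70 is ytterbium, so the daughter is ytterbium-173.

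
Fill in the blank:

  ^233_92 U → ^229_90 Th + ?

alpha particle

Conserve mass number: 233 = 229 + A, so A = 4.
Conserve atomic number: 92 = 90 + Z, so Z = 2.
A = 4 and Z = 2 is ^4_2 He — an alpha particle.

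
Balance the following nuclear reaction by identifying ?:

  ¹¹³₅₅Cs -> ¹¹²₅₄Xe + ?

proton

Conserve mass number: 113 = 112 + A, so A = 1.
Conserve atomic number: 55 = 54 + Z, so Z = 1.
A = 1 and Z = 1 is ¹₁H — a proton.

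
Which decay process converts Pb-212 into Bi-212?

beta-minus decay

ΔA = 212 − 212 = 0; ΔZ = 83 − 82 = +1.
A is unchanged and Z rises by 1 — a neutron has become a proton (β⁻ decay).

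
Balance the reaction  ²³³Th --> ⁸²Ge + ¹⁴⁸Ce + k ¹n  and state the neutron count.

Conserve mass number: 233 = 82 + 148 + k, so k = 233 − 230 = 3.
Check atomic number: 90 = 32 + 58 + 0 = 90. ✓

3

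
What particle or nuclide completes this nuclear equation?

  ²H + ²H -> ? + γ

He-4

Conserve mass number: 2 + 2 = A + 0, so A = 4.
Conserve atomic number: 1 + 1 = Z + 0, so Z = 2.
A = 4 and Z = 2 is ⁴He — an alpha particle.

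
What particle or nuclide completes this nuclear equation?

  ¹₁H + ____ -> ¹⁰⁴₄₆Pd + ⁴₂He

Ag-107

Conserve mass number: 1 + A = 104 + 4, so A = 107.
Conserve atomic number: 1 + Z = 46 + 2, so Z = 47.
Z = 47 is silver, so the species is ¹⁰⁷₄₇Ag.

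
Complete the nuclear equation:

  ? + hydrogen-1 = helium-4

Conserve mass number: A + 1 = 4, so A = 3.
Conserve atomic number: Z + 1 = 2, so Z = 1.
A = 3 and Z = 1 is hydrogen-3 — a triton.

triton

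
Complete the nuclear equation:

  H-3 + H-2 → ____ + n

He-4

Conserve mass number: 3 + 2 = A + 1, so A = 4.
Conserve atomic number: 1 + 1 = Z + 0, so Z = 2.
A = 4 and Z = 2 is He-4 — an alpha particle.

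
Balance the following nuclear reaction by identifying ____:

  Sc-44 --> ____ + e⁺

Conserve mass number: 44 = A + 0, so A = 44.
Conserve atomic number: 21 = Z + 1, so Z = 20.
Z = 20 is calcium, so the species is Ca-44.

Ca-44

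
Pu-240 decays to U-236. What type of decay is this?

alpha decay

ΔA = 236 − 240 = -4; ΔZ = 92 − 94 = -2.
A drops by 4 and Z drops by 2 — the signature of alpha emission.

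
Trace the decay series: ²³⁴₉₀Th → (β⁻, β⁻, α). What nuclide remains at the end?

Th-230

Start: (A, Z) = (234, 90).
After β⁻: (234, 91).
After β⁻: (234, 92).
After α: (230, 90).
Z = 90 is thorium.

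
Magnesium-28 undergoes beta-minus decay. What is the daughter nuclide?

Al-28

Beta-minus decay: mass number changes by +0, atomic number by +1.
A: 28 = 28; Z: 12 + 1 = 13.
Z = 13 is aluminium, so the daughter is aluminium-28.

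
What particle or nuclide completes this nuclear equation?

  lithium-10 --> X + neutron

Li-9

Conserve mass number: 10 = A + 1, so A = 9.
Conserve atomic number: 3 = Z + 0, so Z = 3.
Z = 3 is lithium, so the species is lithium-9.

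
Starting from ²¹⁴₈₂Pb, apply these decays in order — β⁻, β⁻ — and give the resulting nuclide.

Start: (A, Z) = (214, 82).
After β⁻: (214, 83).
After β⁻: (214, 84).
Z = 84 is polonium.

Po-214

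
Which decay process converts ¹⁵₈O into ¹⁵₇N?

ΔA = 15 − 15 = 0; ΔZ = 7 − 8 = -1.
A is unchanged and Z drops by 1 — a proton has become a neutron (β⁺ emission or electron capture).

beta-plus decay or electron capture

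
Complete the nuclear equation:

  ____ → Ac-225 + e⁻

Conserve mass number: A = 225 + 0, so A = 225.
Conserve atomic number: Z = 89 − 1, so Z = 88.
Z = 88 is radium, so the species is Ra-225.

Ra-225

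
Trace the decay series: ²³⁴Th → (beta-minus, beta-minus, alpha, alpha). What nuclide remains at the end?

Ra-226

Start: (A, Z) = (234, 90).
After β⁻: (234, 91).
After β⁻: (234, 92).
After α: (230, 90).
After α: (226, 88).
Z = 88 is radium.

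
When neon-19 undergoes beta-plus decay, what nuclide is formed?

F-19

Beta-plus decay: mass number changes by +0, atomic number by -1.
A: 19 = 19; Z: 10 − 1 = 9.
Z = 9 is fluorine, so the daughter is fluorine-19.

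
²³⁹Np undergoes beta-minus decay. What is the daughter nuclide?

Beta-minus decay: mass number changes by +0, atomic number by +1.
A: 239 = 239; Z: 93 + 1 = 94.
Z = 94 is plutonium, so the daughter is ²³⁹Pu.

Pu-239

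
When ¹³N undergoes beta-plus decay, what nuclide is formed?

C-13

Beta-plus decay: mass number changes by +0, atomic number by -1.
A: 13 = 13; Z: 7 − 1 = 6.
Z = 6 is carbon, so the daughter is ¹³C.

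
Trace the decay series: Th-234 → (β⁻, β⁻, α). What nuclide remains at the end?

Start: (A, Z) = (234, 90).
After β⁻: (234, 91).
After β⁻: (234, 92).
After α: (230, 90).
Z = 90 is thorium.

Th-230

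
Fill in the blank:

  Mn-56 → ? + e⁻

Conserve mass number: 56 = A + 0, so A = 56.
Conserve atomic number: 25 = Z − 1, so Z = 26.
Z = 26 is iron, so the species is Fe-56.

Fe-56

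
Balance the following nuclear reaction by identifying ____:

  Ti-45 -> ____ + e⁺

Sc-45

Conserve mass number: 45 = A + 0, so A = 45.
Conserve atomic number: 22 = Z + 1, so Z = 21.
Z = 21 is scandium, so the species is Sc-45.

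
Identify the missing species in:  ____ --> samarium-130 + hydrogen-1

Conserve mass number: A = 130 + 1, so A = 131.
Conserve atomic number: Z = 62 + 1, so Z = 63.
Z = 63 is europium, so the species is europium-131.

Eu-131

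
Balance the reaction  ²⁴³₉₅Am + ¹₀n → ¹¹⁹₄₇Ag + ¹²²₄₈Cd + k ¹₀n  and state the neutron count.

3

Conserve mass number: 244 = 119 + 122 + k, so k = 244 − 241 = 3.
Check atomic number: 95 = 47 + 48 + 0 = 95. ✓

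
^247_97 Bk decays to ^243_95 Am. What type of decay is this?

ΔA = 243 − 247 = -4; ΔZ = 95 − 97 = -2.
A drops by 4 and Z drops by 2 — the signature of alpha emission.

alpha decay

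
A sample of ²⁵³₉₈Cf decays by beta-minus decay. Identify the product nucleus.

Es-253

Beta-minus decay: mass number changes by +0, atomic number by +1.
A: 253 = 253; Z: 98 + 1 = 99.
Z = 99 is einsteinium, so the daughter is ²⁵³₉₉Es.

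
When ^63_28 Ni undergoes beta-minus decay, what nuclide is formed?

Beta-minus decay: mass number changes by +0, atomic number by +1.
A: 63 = 63; Z: 28 + 1 = 29.
Z = 29 is copper, so the daughter is ^63_29 Cu.

Cu-63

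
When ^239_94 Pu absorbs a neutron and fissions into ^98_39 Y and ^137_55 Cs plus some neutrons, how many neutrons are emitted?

Conserve mass number: 240 = 98 + 137 + k, so k = 240 − 235 = 5.
Check atomic number: 94 = 39 + 55 + 0 = 94. ✓

5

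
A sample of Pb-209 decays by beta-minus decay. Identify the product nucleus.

Bi-209

Beta-minus decay: mass number changes by +0, atomic number by +1.
A: 209 = 209; Z: 82 + 1 = 83.
Z = 83 is bismuth, so the daughter is Bi-209.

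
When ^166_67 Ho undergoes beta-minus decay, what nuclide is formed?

Beta-minus decay: mass number changes by +0, atomic number by +1.
A: 166 = 166; Z: 67 + 1 = 68.
Z = 68 is erbium, so the daughter is ^166_68 Er.

Er-166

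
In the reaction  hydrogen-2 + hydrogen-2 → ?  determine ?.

Conserve mass number: 2 + 2 = A, so A = 4.
Conserve atomic number: 1 + 1 = Z, so Z = 2.
A = 4 and Z = 2 is helium-4 — an alpha particle.

He-4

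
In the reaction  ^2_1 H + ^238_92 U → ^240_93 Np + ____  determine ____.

Conserve mass number: 2 + 238 = 240 + A, so A = 0.
Conserve atomic number: 1 + 92 = 93 + Z, so Z = 0.
A = 0 and Z = 0 is ^0_0 γ — a gamma ray.

gamma ray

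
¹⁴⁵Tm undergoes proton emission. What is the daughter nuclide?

Proton emission: mass number changes by -1, atomic number by -1.
A: 145 − 1 = 144; Z: 69 − 1 = 68.
Z = 68 is erbium, so the daughter is ¹⁴⁴Er.

Er-144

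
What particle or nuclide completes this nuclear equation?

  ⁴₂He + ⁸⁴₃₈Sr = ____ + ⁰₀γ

Conserve mass number: 4 + 84 = A + 0, so A = 88.
Conserve atomic number: 2 + 38 = Z + 0, so Z = 40.
Z = 40 is zirconium, so the species is ⁸⁸₄₀Zr.

Zr-88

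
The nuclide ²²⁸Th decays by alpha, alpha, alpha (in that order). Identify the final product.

Start: (A, Z) = (228, 90).
After α: (224, 88).
After α: (220, 86).
After α: (216, 84).
Z = 84 is polonium.

Po-216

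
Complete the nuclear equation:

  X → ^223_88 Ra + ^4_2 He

Th-227

Conserve mass number: A = 223 + 4, so A = 227.
Conserve atomic number: Z = 88 + 2, so Z = 90.
Z = 90 is thorium, so the species is ^227_90 Th.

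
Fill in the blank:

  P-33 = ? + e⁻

Conserve mass number: 33 = A + 0, so A = 33.
Conserve atomic number: 15 = Z − 1, so Z = 16.
Z = 16 is sulfur, so the species is S-33.

S-33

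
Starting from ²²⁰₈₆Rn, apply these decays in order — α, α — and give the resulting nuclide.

Start: (A, Z) = (220, 86).
After α: (216, 84).
After α: (212, 82).
Z = 82 is lead.

Pb-212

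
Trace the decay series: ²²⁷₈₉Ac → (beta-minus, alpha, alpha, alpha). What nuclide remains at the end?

Start: (A, Z) = (227, 89).
After β⁻: (227, 90).
After α: (223, 88).
After α: (219, 86).
After α: (215, 84).
Z = 84 is polonium.

Po-215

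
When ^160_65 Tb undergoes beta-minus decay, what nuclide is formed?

Dy-160

Beta-minus decay: mass number changes by +0, atomic number by +1.
A: 160 = 160; Z: 65 + 1 = 66.
Z = 66 is dysprosium, so the daughter is ^160_66 Dy.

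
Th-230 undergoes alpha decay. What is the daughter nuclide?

Ra-226

Alpha decay: mass number changes by -4, atomic number by -2.
A: 230 − 4 = 226; Z: 90 − 2 = 88.
Z = 88 is radium, so the daughter is Ra-226.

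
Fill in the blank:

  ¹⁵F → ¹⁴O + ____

Conserve mass number: 15 = 14 + A, so A = 1.
Conserve atomic number: 9 = 8 + Z, so Z = 1.
A = 1 and Z = 1 is ¹H — a proton.

proton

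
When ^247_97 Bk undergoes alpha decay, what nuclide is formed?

Am-243

Alpha decay: mass number changes by -4, atomic number by -2.
A: 247 − 4 = 243; Z: 97 − 2 = 95.
Z = 95 is americium, so the daughter is ^243_95 Am.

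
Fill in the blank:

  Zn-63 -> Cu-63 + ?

Conserve mass number: 63 = 63 + A, so A = 0.
Conserve atomic number: 30 = 29 + Z, so Z = 1.
A = 0 and Z = 1 is e⁺ — a positron.

positron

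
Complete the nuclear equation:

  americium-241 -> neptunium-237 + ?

Conserve mass number: 241 = 237 + A, so A = 4.
Conserve atomic number: 95 = 93 + Z, so Z = 2.
A = 4 and Z = 2 is helium-4 — an alpha particle.

alpha particle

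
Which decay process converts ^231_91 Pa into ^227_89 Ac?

alpha decay

ΔA = 227 − 231 = -4; ΔZ = 89 − 91 = -2.
A drops by 4 and Z drops by 2 — the signature of alpha emission.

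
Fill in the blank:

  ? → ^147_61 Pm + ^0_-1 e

Conserve mass number: A = 147 + 0, so A = 147.
Conserve atomic number: Z = 61 − 1, so Z = 60.
Z = 60 is neodymium, so the species is ^147_60 Nd.

Nd-147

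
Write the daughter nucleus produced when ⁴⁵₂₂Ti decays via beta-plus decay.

Sc-45

Beta-plus decay: mass number changes by +0, atomic number by -1.
A: 45 = 45; Z: 22 − 1 = 21.
Z = 21 is scandium, so the daughter is ⁴⁵₂₁Sc.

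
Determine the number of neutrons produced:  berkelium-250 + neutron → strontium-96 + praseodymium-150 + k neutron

5

Conserve mass number: 251 = 96 + 150 + k, so k = 251 − 246 = 5.
Check atomic number: 97 = 38 + 59 + 0 = 97. ✓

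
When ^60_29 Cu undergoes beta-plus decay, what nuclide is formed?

Beta-plus decay: mass number changes by +0, atomic number by -1.
A: 60 = 60; Z: 29 − 1 = 28.
Z = 28 is nickel, so the daughter is ^60_28 Ni.

Ni-60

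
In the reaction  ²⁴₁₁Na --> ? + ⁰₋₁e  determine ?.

Conserve mass number: 24 = A + 0, so A = 24.
Conserve atomic number: 11 = Z − 1, so Z = 12.
Z = 12 is magnesium, so the species is ²⁴₁₂Mg.

Mg-24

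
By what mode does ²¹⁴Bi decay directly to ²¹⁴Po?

beta-minus decay

ΔA = 214 − 214 = 0; ΔZ = 84 − 83 = +1.
A is unchanged and Z rises by 1 — a neutron has become a proton (β⁻ decay).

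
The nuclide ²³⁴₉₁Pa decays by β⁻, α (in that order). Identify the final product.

Th-230

Start: (A, Z) = (234, 91).
After β⁻: (234, 92).
After α: (230, 90).
Z = 90 is thorium.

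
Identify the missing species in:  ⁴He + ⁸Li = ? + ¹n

Conserve mass number: 4 + 8 = A + 1, so A = 11.
Conserve atomic number: 2 + 3 = Z + 0, so Z = 5.
Z = 5 is boron, so the species is ¹¹B.

B-11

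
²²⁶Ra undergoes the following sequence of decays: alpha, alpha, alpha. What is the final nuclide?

Pb-214

Start: (A, Z) = (226, 88).
After α: (222, 86).
After α: (218, 84).
After α: (214, 82).
Z = 82 is lead.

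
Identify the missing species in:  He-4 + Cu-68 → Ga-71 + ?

Conserve mass number: 4 + 68 = 71 + A, so A = 1.
Conserve atomic number: 2 + 29 = 31 + Z, so Z = 0.
A = 1 and Z = 0 is n — a neutron.

neutron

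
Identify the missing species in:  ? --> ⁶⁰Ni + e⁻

Conserve mass number: A = 60 + 0, so A = 60.
Conserve atomic number: Z = 28 − 1, so Z = 27.
Z = 27 is cobalt, so the species is ⁶⁰Co.

Co-60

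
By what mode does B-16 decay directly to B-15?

neutron emission

ΔA = 15 − 16 = -1; ΔZ = 5 − 5 = +0.
A drops by 1 with Z unchanged — a neutron was emitted.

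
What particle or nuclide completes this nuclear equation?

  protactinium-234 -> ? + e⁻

Conserve mass number: 234 = A + 0, so A = 234.
Conserve atomic number: 91 = Z − 1, so Z = 92.
Z = 92 is uranium, so the species is uranium-234.

U-234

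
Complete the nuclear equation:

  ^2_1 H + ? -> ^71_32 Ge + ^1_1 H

Conserve mass number: 2 + A = 71 + 1, so A = 70.
Conserve atomic number: 1 + Z = 32 + 1, so Z = 32.
Z = 32 is germanium, so the species is ^70_32 Ge.

Ge-70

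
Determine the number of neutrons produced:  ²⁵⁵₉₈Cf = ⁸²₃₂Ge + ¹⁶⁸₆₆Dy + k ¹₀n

5

Conserve mass number: 255 = 82 + 168 + k, so k = 255 − 250 = 5.
Check atomic number: 98 = 32 + 66 + 0 = 98. ✓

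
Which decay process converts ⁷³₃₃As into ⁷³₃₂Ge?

ΔA = 73 − 73 = 0; ΔZ = 32 − 33 = -1.
A is unchanged and Z drops by 1 — a proton has become a neutron (β⁺ emission or electron capture).

beta-plus decay or electron capture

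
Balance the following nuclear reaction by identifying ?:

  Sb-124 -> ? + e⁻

Conserve mass number: 124 = A + 0, so A = 124.
Conserve atomic number: 51 = Z − 1, so Z = 52.
Z = 52 is tellurium, so the species is Te-124.

Te-124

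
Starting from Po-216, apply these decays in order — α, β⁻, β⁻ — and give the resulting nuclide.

Start: (A, Z) = (216, 84).
After α: (212, 82).
After β⁻: (212, 83).
After β⁻: (212, 84).
Z = 84 is polonium.

Po-212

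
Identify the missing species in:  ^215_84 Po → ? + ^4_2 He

Conserve mass number: 215 = A + 4, so A = 211.
Conserve atomic number: 84 = Z + 2, so Z = 82.
Z = 82 is lead, so the species is ^211_82 Pb.

Pb-211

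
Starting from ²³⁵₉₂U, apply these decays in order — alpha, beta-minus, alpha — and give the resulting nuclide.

Ac-227

Start: (A, Z) = (235, 92).
After α: (231, 90).
After β⁻: (231, 91).
After α: (227, 89).
Z = 89 is actinium.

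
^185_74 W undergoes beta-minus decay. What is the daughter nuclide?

Beta-minus decay: mass number changes by +0, atomic number by +1.
A: 185 = 185; Z: 74 + 1 = 75.
Z = 75 is rhenium, so the daughter is ^185_75 Re.

Re-185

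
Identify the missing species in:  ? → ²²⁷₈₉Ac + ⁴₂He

Pa-231

Conserve mass number: A = 227 + 4, so A = 231.
Conserve atomic number: Z = 89 + 2, so Z = 91.
Z = 91 is protactinium, so the species is ²³¹₉₁Pa.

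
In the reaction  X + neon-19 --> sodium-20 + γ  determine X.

proton

Conserve mass number: A + 19 = 20 + 0, so A = 1.
Conserve atomic number: Z + 10 = 11 + 0, so Z = 1.
A = 1 and Z = 1 is hydrogen-1 — a proton.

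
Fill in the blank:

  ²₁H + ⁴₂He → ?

Li-6

Conserve mass number: 2 + 4 = A, so A = 6.
Conserve atomic number: 1 + 2 = Z, so Z = 3.
Z = 3 is lithium, so the species is ⁶₃Li.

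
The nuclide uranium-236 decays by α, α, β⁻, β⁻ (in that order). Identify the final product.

Start: (A, Z) = (236, 92).
After α: (232, 90).
After α: (228, 88).
After β⁻: (228, 89).
After β⁻: (228, 90).
Z = 90 is thorium.

Th-228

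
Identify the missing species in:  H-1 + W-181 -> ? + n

Re-181

Conserve mass number: 1 + 181 = A + 1, so A = 181.
Conserve atomic number: 1 + 74 = Z + 0, so Z = 75.
Z = 75 is rhenium, so the species is Re-181.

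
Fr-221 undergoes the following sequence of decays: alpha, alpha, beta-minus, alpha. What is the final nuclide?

Start: (A, Z) = (221, 87).
After α: (217, 85).
After α: (213, 83).
After β⁻: (213, 84).
After α: (209, 82).
Z = 82 is lead.

Pb-209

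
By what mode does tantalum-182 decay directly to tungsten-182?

beta-minus decay

ΔA = 182 − 182 = 0; ΔZ = 74 − 73 = +1.
A is unchanged and Z rises by 1 — a neutron has become a proton (β⁻ decay).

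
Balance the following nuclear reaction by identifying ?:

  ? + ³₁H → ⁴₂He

proton

Conserve mass number: A + 3 = 4, so A = 1.
Conserve atomic number: Z + 1 = 2, so Z = 1.
A = 1 and Z = 1 is ¹₁H — a proton.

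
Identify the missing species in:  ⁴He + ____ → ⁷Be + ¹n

alpha particle

Conserve mass number: 4 + A = 7 + 1, so A = 4.
Conserve atomic number: 2 + Z = 4 + 0, so Z = 2.
A = 4 and Z = 2 is ⁴He — an alpha particle.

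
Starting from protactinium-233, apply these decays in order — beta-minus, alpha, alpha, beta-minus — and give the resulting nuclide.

Start: (A, Z) = (233, 91).
After β⁻: (233, 92).
After α: (229, 90).
After α: (225, 88).
After β⁻: (225, 89).
Z = 89 is actinium.

Ac-225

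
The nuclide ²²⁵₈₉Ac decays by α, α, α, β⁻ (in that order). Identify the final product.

Start: (A, Z) = (225, 89).
After α: (221, 87).
After α: (217, 85).
After α: (213, 83).
After β⁻: (213, 84).
Z = 84 is polonium.

Po-213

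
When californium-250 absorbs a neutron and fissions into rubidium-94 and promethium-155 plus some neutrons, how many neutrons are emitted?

2

Conserve mass number: 251 = 94 + 155 + k, so k = 251 − 249 = 2.
Check atomic number: 98 = 37 + 61 + 0 = 98. ✓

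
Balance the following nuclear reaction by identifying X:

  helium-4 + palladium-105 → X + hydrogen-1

Conserve mass number: 4 + 105 = A + 1, so A = 108.
Conserve atomic number: 2 + 46 = Z + 1, so Z = 47.
Z = 47 is silver, so the species is silver-108.

Ag-108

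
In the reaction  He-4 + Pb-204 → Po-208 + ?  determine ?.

gamma ray

Conserve mass number: 4 + 204 = 208 + A, so A = 0.
Conserve atomic number: 2 + 82 = 84 + Z, so Z = 0.
A = 0 and Z = 0 is γ — a gamma ray.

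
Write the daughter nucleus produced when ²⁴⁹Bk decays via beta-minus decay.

Cf-249

Beta-minus decay: mass number changes by +0, atomic number by +1.
A: 249 = 249; Z: 97 + 1 = 98.
Z = 98 is californium, so the daughter is ²⁴⁹Cf.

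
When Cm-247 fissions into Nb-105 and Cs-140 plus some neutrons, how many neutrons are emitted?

Conserve mass number: 247 = 105 + 140 + k, so k = 247 − 245 = 2.
Check atomic number: 96 = 41 + 55 + 0 = 96. ✓

2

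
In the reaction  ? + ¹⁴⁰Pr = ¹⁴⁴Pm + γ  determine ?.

alpha particle

Conserve mass number: A + 140 = 144 + 0, so A = 4.
Conserve atomic number: Z + 59 = 61 + 0, so Z = 2.
A = 4 and Z = 2 is ⁴He — an alpha particle.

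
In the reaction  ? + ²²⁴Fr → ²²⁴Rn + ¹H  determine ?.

Conserve mass number: A + 224 = 224 + 1, so A = 1.
Conserve atomic number: Z + 87 = 86 + 1, so Z = 0.
A = 1 and Z = 0 is ¹n — a neutron.

neutron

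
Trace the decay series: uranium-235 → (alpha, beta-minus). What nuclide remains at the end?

Pa-231

Start: (A, Z) = (235, 92).
After α: (231, 90).
After β⁻: (231, 91).
Z = 91 is protactinium.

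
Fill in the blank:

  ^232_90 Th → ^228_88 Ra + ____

alpha particle

Conserve mass number: 232 = 228 + A, so A = 4.
Conserve atomic number: 90 = 88 + Z, so Z = 2.
A = 4 and Z = 2 is ^4_2 He — an alpha particle.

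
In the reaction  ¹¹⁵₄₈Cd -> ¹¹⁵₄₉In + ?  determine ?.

Conserve mass number: 115 = 115 + A, so A = 0.
Conserve atomic number: 48 = 49 + Z, so Z = -1.
A = 0 and Z = -1 is ⁰₋₁e — a beta-minus particle.

beta-minus particle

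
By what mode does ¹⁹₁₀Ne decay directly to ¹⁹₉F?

beta-plus decay or electron capture

ΔA = 19 − 19 = 0; ΔZ = 9 − 10 = -1.
A is unchanged and Z drops by 1 — a proton has become a neutron (β⁺ emission or electron capture).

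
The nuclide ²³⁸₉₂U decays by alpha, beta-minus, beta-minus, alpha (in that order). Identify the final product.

Th-230

Start: (A, Z) = (238, 92).
After α: (234, 90).
After β⁻: (234, 91).
After β⁻: (234, 92).
After α: (230, 90).
Z = 90 is thorium.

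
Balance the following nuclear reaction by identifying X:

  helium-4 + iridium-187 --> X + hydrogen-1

Conserve mass number: 4 + 187 = A + 1, so A = 190.
Conserve atomic number: 2 + 77 = Z + 1, so Z = 78.
Z = 78 is platinum, so the species is platinum-190.

Pt-190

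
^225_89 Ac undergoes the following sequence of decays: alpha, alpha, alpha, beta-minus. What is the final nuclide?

Po-213

Start: (A, Z) = (225, 89).
After α: (221, 87).
After α: (217, 85).
After α: (213, 83).
After β⁻: (213, 84).
Z = 84 is polonium.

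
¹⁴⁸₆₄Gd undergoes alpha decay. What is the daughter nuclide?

Sm-144

Alpha decay: mass number changes by -4, atomic number by -2.
A: 148 − 4 = 144; Z: 64 − 2 = 62.
Z = 62 is samarium, so the daughter is ¹⁴⁴₆₂Sm.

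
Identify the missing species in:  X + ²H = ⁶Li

Conserve mass number: A + 2 = 6, so A = 4.
Conserve atomic number: Z + 1 = 3, so Z = 2.
A = 4 and Z = 2 is ⁴He — an alpha particle.

alpha particle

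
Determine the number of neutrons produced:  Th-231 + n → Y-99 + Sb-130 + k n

3

Conserve mass number: 232 = 99 + 130 + k, so k = 232 − 229 = 3.
Check atomic number: 90 = 39 + 51 + 0 = 90. ✓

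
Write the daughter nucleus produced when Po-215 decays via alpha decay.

Alpha decay: mass number changes by -4, atomic number by -2.
A: 215 − 4 = 211; Z: 84 − 2 = 82.
Z = 82 is lead, so the daughter is Pb-211.

Pb-211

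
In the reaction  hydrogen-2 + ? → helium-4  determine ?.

Conserve mass number: 2 + A = 4, so A = 2.
Conserve atomic number: 1 + Z = 2, so Z = 1.
A = 2 and Z = 1 is hydrogen-2 — a deuteron.

deuteron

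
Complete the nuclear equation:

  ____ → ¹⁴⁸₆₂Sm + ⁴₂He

Gd-152

Conserve mass number: A = 148 + 4, so A = 152.
Conserve atomic number: Z = 62 + 2, so Z = 64.
Z = 64 is gadolinium, so the species is ¹⁵²₆₄Gd.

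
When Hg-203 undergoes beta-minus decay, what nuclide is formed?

Tl-203

Beta-minus decay: mass number changes by +0, atomic number by +1.
A: 203 = 203; Z: 80 + 1 = 81.
Z = 81 is thallium, so the daughter is Tl-203.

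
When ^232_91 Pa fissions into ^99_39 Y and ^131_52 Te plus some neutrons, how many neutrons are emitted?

2

Conserve mass number: 232 = 99 + 131 + k, so k = 232 − 230 = 2.
Check atomic number: 91 = 39 + 52 + 0 = 91. ✓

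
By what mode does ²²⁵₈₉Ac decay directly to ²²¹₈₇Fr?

ΔA = 221 − 225 = -4; ΔZ = 87 − 89 = -2.
A drops by 4 and Z drops by 2 — the signature of alpha emission.

alpha decay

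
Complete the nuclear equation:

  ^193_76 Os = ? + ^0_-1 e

Ir-193

Conserve mass number: 193 = A + 0, so A = 193.
Conserve atomic number: 76 = Z − 1, so Z = 77.
Z = 77 is iridium, so the species is ^193_77 Ir.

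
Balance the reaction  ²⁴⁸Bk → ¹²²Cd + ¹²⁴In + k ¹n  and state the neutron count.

2

Conserve mass number: 248 = 122 + 124 + k, so k = 248 − 246 = 2.
Check atomic number: 97 = 48 + 49 + 0 = 97. ✓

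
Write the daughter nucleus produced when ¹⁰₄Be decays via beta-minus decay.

B-10

Beta-minus decay: mass number changes by +0, atomic number by +1.
A: 10 = 10; Z: 4 + 1 = 5.
Z = 5 is boron, so the daughter is ¹⁰₅B.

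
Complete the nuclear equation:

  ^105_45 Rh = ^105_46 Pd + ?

Conserve mass number: 105 = 105 + A, so A = 0.
Conserve atomic number: 45 = 46 + Z, so Z = -1.
A = 0 and Z = -1 is ^0_-1 e — a beta-minus particle.

beta-minus particle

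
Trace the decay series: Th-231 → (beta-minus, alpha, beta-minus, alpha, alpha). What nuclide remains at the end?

Rn-219

Start: (A, Z) = (231, 90).
After β⁻: (231, 91).
After α: (227, 89).
After β⁻: (227, 90).
After α: (223, 88).
After α: (219, 86).
Z = 86 is radon.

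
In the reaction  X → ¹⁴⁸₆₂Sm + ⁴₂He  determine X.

Conserve mass number: A = 148 + 4, so A = 152.
Conserve atomic number: Z = 62 + 2, so Z = 64.
Z = 64 is gadolinium, so the species is ¹⁵²₆₄Gd.

Gd-152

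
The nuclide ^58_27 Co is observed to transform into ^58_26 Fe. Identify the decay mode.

beta-plus decay or electron capture

ΔA = 58 − 58 = 0; ΔZ = 26 − 27 = -1.
A is unchanged and Z drops by 1 — a proton has become a neutron (β⁺ emission or electron capture).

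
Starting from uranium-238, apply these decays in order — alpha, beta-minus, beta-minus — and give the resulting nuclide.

U-234

Start: (A, Z) = (238, 92).
After α: (234, 90).
After β⁻: (234, 91).
After β⁻: (234, 92).
Z = 92 is uranium.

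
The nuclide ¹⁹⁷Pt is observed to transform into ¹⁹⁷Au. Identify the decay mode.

beta-minus decay

ΔA = 197 − 197 = 0; ΔZ = 79 − 78 = +1.
A is unchanged and Z rises by 1 — a neutron has become a proton (β⁻ decay).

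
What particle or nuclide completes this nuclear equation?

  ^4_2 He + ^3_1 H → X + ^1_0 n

Li-6

Conserve mass number: 4 + 3 = A + 1, so A = 6.
Conserve atomic number: 2 + 1 = Z + 0, so Z = 3.
Z = 3 is lithium, so the species is ^6_3 Li.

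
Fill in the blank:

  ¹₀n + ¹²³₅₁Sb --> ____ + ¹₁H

Sn-123

Conserve mass number: 1 + 123 = A + 1, so A = 123.
Conserve atomic number: 0 + 51 = Z + 1, so Z = 50.
Z = 50 is tin, so the species is ¹²³₅₀Sn.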